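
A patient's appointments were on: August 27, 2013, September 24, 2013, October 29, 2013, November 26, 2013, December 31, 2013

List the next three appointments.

These are Tuesdays with 28, 35, 28, 35-day gaps.
Each is the final Tuesday of its month — October 29, 2013 is past the 28th, so '4th Tuesday' doesn't fit.
Last Tuesday of January 2014: January 28, 2014.
Last Tuesday of February 2014: February 25, 2014.
Last Tuesday of March 2014: March 25, 2014.

January 28, 2014; February 25, 2014; March 25, 2014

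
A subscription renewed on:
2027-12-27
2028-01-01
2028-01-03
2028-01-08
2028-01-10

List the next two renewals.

2028-01-15, 2028-01-17

Gaps: 5, 2, 5, 2 days — not constant, but cyclic with period 2.
The events fall on every Monday and Saturday.
The following Saturday is 2028-01-15.
The following Monday is 2028-01-17.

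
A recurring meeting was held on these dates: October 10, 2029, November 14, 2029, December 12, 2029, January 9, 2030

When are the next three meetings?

All dates are Wednesdays, 35, 28, 28 days apart.
Specifically, the 2nd Wednesday of each month.
February 2030 — 2nd Wednesday is February 13, 2030.
2nd Wednesday of March 2030: March 13, 2030.
2nd Wednesday of April 2030: April 10, 2030.

February 13, 2030; March 13, 2030; April 10, 2030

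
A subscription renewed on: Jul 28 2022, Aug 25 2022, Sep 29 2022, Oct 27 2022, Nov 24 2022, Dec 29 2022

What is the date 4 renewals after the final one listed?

These are Thursdays with 28, 35, 28, 28, 35-day gaps.
Each is the final Thursday of its month — Sep 29 2022 is past the 28th, so '4th Thursday' doesn't fit.
Last Thursday of January 2023: Jan 26 2023.
Last Thursday of February 2023: Feb 23 2023.
Last Thursday of March 2023: Mar 30 2023.
Last Thursday of April 2023: Apr 27 2023.

Apr 27 2023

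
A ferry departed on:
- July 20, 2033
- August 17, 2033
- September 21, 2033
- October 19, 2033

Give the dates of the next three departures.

November 16, 2033; December 21, 2033; January 18, 2034

All dates are Wednesdays, 28, 35, 28 days apart.
Specifically, the 3rd Wednesday of each month.
November 2033 — 3rd Wednesday is November 16, 2033.
December 2033 — 3rd Wednesday is December 21, 2033.
3rd Wednesday of January 2034: January 18, 2034.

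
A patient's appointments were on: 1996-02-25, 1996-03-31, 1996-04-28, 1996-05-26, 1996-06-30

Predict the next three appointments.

Every date is a Sunday; gaps 35, 28, 28, 35 days.
Each is the last Sunday of its month (at least one falls on the 29th or later, ruling out '4th Sunday').
July 1996 ends with Sunday 1996-07-28.
August 1996 ends with Sunday 1996-08-25.
Last Sunday of September 1996: 1996-09-29.

1996-07-28, 1996-08-25, 1996-09-29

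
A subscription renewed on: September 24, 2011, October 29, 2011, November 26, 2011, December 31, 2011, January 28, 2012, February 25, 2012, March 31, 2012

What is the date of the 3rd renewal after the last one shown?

June 30, 2012

These are Saturdays with 35, 28, 35, 28, 28, 35-day gaps.
Each is the final Saturday of its month — October 29, 2011 is past the 28th, so '4th Saturday' doesn't fit.
April 2012 ends with Saturday April 28, 2012.
Last Saturday of May 2012: May 26, 2012.
June 2012 ends with Saturday June 30, 2012.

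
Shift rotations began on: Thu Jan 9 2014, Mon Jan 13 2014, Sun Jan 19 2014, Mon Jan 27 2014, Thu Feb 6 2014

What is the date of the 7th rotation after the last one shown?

The spacing grows by 2 each time: 4, 6, 8, 10 days.
Next gap: 12 days. Thu Feb 6 2014 + 12 days = Tue Feb 18 2014.
Next gap: 14 days. Tue Feb 18 2014 + 14 days = Tue Mar 4 2014.
Next gap: 16 days. Tue Mar 4 2014 + 16 days = Thu Mar 20 2014.
Next gap: 18 days. Thu Mar 20 2014 + 18 days = Mon Apr 7 2014.
Next gap: 20 days. Mon Apr 7 2014 + 20 days = Sun Apr 27 2014.
Next gap: 22 days. Sun Apr 27 2014 + 22 days = Mon May 19 2014.
Next gap: 24 days. Mon May 19 2014 + 24 days = Thu Jun 12 2014.

Thu Jun 12 2014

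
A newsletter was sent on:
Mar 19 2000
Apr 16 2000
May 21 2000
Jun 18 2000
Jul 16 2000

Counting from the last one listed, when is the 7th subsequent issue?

These are Sundays at 28- or 35-day spacing (28, 35, 28, 28).
The pattern: 3rd Sunday of the month.
August 2000 — 3rd Sunday is Aug 20 2000.
3rd Sunday of September 2000: Sep 17 2000.
3rd Sunday of October 2000: Oct 15 2000.
November 2000 — 3rd Sunday is Nov 19 2000.
3rd Sunday of December 2000: Dec 17 2000.
January 2001 — 3rd Sunday is Jan 21 2001.
February 2001 — 3rd Sunday is Feb 18 2001.

Feb 18 2001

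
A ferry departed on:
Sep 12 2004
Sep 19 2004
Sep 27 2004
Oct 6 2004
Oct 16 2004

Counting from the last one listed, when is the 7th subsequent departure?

Intervals are 7, 8, 9, 10 days — an arithmetic progression with common difference 1.
Next gap: 11 days. Oct 16 2004 + 11 days = Oct 27 2004.
Next gap: 12 days. Oct 27 2004 + 12 days = Nov 8 2004.
Next gap: 13 days. Nov 8 2004 + 13 days = Nov 21 2004.
Next gap: 14 days. Nov 21 2004 + 14 days = Dec 5 2004.
Next gap: 15 days. Dec 5 2004 + 15 days = Dec 20 2004.
Next gap: 16 days. Dec 20 2004 + 16 days = Jan 5 2005.
Next gap: 17 days. Jan 5 2005 + 17 days = Jan 22 2005.

Jan 22 2005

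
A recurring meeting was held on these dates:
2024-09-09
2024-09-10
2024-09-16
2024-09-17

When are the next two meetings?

2024-09-23, 2024-09-24

Gaps: 1, 6, 1 days — not constant, but cyclic with period 2.
The events fall on every Monday and Tuesday.
Next Monday: 2024-09-23.
Next Tuesday: 2024-09-24.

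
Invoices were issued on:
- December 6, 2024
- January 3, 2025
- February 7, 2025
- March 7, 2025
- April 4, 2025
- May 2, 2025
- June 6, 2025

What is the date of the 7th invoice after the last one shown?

All dates are Fridays, 28, 35, 28, 28, 28, 35 days apart.
Specifically, the 1st Friday of each month.
1st Friday of July 2025: July 4, 2025.
1st Friday of August 2025: August 1, 2025.
1st Friday of September 2025: September 5, 2025.
1st Friday of October 2025: October 3, 2025.
November 2025 — 1st Friday is November 7, 2025.
1st Friday of December 2025: December 5, 2025.
1st Friday of January 2026: January 2, 2026.

January 2, 2026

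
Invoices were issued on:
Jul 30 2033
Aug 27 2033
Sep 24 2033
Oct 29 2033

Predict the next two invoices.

Nov 26 2033, Dec 31 2033

All Saturdays; the gaps (28, 28, 35) vary with month length.
This is the last Saturday of each month.
Last Saturday of November 2033: Nov 26 2033.
December 2033 ends with Saturday Dec 31 2033.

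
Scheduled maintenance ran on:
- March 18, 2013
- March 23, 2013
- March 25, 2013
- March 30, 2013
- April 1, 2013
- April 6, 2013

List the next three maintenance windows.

April 8, 2013; April 13, 2013; April 15, 2013

Every event lands on a Monday or Saturday (gaps cycle 5, 2, 5, 2, 5).
So the schedule is: every Monday and Saturday.
Next Monday: April 8, 2013.
The following Saturday is April 13, 2013.
Next Monday: April 15, 2013.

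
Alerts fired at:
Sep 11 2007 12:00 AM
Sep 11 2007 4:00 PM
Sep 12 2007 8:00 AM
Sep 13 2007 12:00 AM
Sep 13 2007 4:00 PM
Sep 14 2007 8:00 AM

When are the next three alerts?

Gaps: 16, 16, 16, 16, 16 hours — each event is 16 hours after the previous one.
Sep 14 2007 8:00 AM + 16 h = Sep 15 2007 12:00 AM.
Sep 15 2007 12:00 AM + 16 h = Sep 15 2007 4:00 PM.
Sep 15 2007 4:00 PM + 16 h = Sep 16 2007 8:00 AM.

Sep 15 2007 12:00 AM, Sep 15 2007 4:00 PM, Sep 16 2007 8:00 AM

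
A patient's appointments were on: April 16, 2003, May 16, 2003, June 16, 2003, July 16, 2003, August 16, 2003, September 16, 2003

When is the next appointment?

October 16, 2003

Each date is the 16th; the gaps (30, 31, 30, 31, 31) track the month lengths.
The rule is the 16th of each month.
October 2003: October 16, 2003.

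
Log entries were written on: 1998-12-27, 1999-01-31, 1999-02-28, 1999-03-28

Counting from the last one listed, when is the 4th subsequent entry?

1999-07-25

Every date is a Sunday; gaps 35, 28, 28 days.
Each is the last Sunday of its month (at least one falls on the 29th or later, ruling out '4th Sunday').
Last Sunday of April 1999: 1999-04-25.
May 1999 ends with Sunday 1999-05-30.
June 1999 ends with Sunday 1999-06-27.
July 1999 ends with Sunday 1999-07-25.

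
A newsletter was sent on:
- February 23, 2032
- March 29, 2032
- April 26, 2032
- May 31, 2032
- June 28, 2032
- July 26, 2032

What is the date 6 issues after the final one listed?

All Mondays; the gaps (35, 28, 35, 28, 28) vary with month length.
This is the last Monday of each month.
August 2032 ends with Monday August 30, 2032.
September 2032 ends with Monday September 27, 2032.
Last Monday of October 2032: October 25, 2032.
November 2032 ends with Monday November 29, 2032.
Last Monday of December 2032: December 27, 2032.
January 2033 ends with Monday January 31, 2033.

January 31, 2033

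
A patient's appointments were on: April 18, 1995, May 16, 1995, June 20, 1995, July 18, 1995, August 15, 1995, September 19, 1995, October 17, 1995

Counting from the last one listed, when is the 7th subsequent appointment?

May 21, 1996

All dates are Tuesdays, 28, 35, 28, 28, 35, 28 days apart.
Specifically, the 3rd Tuesday of each month.
3rd Tuesday of November 1995: November 21, 1995.
December 1995 — 3rd Tuesday is December 19, 1995.
3rd Tuesday of January 1996: January 16, 1996.
February 1996 — 3rd Tuesday is February 20, 1996.
March 1996 — 3rd Tuesday is March 19, 1996.
3rd Tuesday of April 1996: April 16, 1996.
3rd Tuesday of May 1996: May 21, 1996.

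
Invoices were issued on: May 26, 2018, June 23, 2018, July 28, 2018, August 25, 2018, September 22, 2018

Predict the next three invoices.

Gaps: 28, 35, 28, 28 days — a mix of 28 and 35. Every date is a Saturday.
Each is the 4th Saturday of its month.
October 2018 — 4th Saturday is October 27, 2018.
November 2018 — 4th Saturday is November 24, 2018.
4th Saturday of December 2018: December 22, 2018.

October 27, 2018; November 24, 2018; December 22, 2018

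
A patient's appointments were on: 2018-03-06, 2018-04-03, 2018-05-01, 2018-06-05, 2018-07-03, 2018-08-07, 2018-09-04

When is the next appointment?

2018-10-02

All dates are Tuesdays, 28, 28, 35, 28, 35, 28 days apart.
Specifically, the 1st Tuesday of each month.
October 2018 — 1st Tuesday is 2018-10-02.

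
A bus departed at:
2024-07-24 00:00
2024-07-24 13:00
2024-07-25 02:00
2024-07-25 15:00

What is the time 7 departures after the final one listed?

The interval is a steady 13 hours (13, 13, 13).
2024-07-25 15:00 + 13 h = 2024-07-26 04:00.
2024-07-26 04:00 + 13 h = 2024-07-26 17:00.
2024-07-26 17:00 + 13 h = 2024-07-27 06:00.
2024-07-27 06:00 + 13 h = 2024-07-27 19:00.
2024-07-27 19:00 + 13 h = 2024-07-28 08:00.
2024-07-28 08:00 + 13 h = 2024-07-28 21:00.
2024-07-28 21:00 + 13 h = 2024-07-29 10:00.

2024-07-29 10:00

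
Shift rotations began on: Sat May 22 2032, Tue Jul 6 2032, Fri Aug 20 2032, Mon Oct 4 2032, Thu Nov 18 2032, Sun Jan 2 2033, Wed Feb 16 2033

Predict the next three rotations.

Gaps between consecutive events: 45, 45, 45, 45, 45, 45 days — a constant 45-day interval.
Wed Feb 16 2033 + 45 days = Sat Apr 2 2033.
Sat Apr 2 2033 + 45 days = Tue May 17 2033.
Tue May 17 2033 + 45 days = Fri Jul 1 2033.

Sat Apr 2 2033, Tue May 17 2033, Fri Jul 1 2033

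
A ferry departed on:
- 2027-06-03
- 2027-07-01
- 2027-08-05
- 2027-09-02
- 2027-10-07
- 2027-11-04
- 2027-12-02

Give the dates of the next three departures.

Gaps: 28, 35, 28, 35, 28, 28 days — a mix of 28 and 35. Every date is a Thursday.
Each is the 1st Thursday of its month.
1st Thursday of January 2028: 2028-01-06.
1st Thursday of February 2028: 2028-02-03.
1st Thursday of March 2028: 2028-03-02.

2028-01-06, 2028-02-03, 2028-03-02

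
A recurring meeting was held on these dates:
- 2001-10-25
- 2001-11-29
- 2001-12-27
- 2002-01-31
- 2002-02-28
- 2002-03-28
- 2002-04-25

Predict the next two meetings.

These are Thursdays with 35, 28, 35, 28, 28, 28-day gaps.
Each is the final Thursday of its month — 2001-11-29 is past the 28th, so '4th Thursday' doesn't fit.
Last Thursday of May 2002: 2002-05-30.
June 2002 ends with Thursday 2002-06-27.

2002-05-30, 2002-06-27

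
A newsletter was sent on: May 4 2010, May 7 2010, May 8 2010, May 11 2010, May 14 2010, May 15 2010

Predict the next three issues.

Gaps: 3, 1, 3, 3, 1 days — not constant, but cyclic with period 3.
The events fall on every Tuesday, Friday and Saturday.
Next Tuesday: May 18 2010.
The following Friday is May 21 2010.
The following Saturday is May 22 2010.

May 18 2010, May 21 2010, May 22 2010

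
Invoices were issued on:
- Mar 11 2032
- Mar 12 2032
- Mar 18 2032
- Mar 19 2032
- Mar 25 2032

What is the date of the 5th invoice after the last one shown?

Apr 9 2032

Every event lands on a Thursday or Friday (gaps cycle 1, 6, 1, 6).
So the schedule is: every Thursday and Friday.
The following Friday is Mar 26 2032.
The following Thursday is Apr 1 2032.
Next Friday: Apr 2 2032.
Next Thursday: Apr 8 2032.
Next Friday: Apr 9 2032.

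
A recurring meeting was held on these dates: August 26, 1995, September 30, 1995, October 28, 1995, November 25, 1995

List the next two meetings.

December 30, 1995; January 27, 1996

Every date is a Saturday; gaps 35, 28, 28 days.
Each is the last Saturday of its month (at least one falls on the 29th or later, ruling out '4th Saturday').
December 1995 ends with Saturday December 30, 1995.
Last Saturday of January 1996: January 27, 1996.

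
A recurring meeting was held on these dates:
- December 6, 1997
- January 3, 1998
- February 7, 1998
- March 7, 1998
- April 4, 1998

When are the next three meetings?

May 2, 1998; June 6, 1998; July 4, 1998

Gaps: 28, 35, 28, 28 days — a mix of 28 and 35. Every date is a Saturday.
Each is the 1st Saturday of its month.
May 1998 — 1st Saturday is May 2, 1998.
June 1998 — 1st Saturday is June 6, 1998.
1st Saturday of July 1998: July 4, 1998.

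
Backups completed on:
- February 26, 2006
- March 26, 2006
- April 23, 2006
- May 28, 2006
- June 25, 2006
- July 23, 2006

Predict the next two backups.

August 27, 2006; September 24, 2006

These are Sundays at 28- or 35-day spacing (28, 28, 35, 28, 28).
The pattern: 4th Sunday of the month.
4th Sunday of August 2006: August 27, 2006.
4th Sunday of September 2006: September 24, 2006.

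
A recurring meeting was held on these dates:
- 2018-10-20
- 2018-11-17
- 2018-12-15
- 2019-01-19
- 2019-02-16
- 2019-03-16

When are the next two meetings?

2019-04-20, 2019-05-18

Gaps: 28, 28, 35, 28, 28 days — a mix of 28 and 35. Every date is a Saturday.
Each is the 3rd Saturday of its month.
3rd Saturday of April 2019: 2019-04-20.
May 2019 — 3rd Saturday is 2019-05-18.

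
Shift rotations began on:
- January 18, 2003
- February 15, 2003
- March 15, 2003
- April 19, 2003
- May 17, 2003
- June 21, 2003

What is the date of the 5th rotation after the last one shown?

November 15, 2003

These are Saturdays at 28- or 35-day spacing (28, 28, 35, 28, 35).
The pattern: 3rd Saturday of the month.
July 2003 — 3rd Saturday is July 19, 2003.
3rd Saturday of August 2003: August 16, 2003.
September 2003 — 3rd Saturday is September 20, 2003.
3rd Saturday of October 2003: October 18, 2003.
November 2003 — 3rd Saturday is November 15, 2003.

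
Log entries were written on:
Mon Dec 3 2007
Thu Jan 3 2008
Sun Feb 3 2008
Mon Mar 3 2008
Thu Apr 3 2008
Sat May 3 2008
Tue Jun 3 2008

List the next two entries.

The day-of-month is always 3 (31, 31, 29, 31, 30, 31 days between events).
So this recurs on the 3rd of each month.
July 2008: Thu Jul 3 2008.
August 2008: Sun Aug 3 2008.

Thu Jul 3 2008, Sun Aug 3 2008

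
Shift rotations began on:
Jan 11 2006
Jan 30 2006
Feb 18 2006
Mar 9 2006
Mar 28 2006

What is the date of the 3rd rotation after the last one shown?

May 24 2006

The spacing is 19, 19, 19, 19 days — always 19 days.
Mar 28 2006 + 19 days = Apr 16 2006.
Apr 16 2006 + 19 days = May 5 2006.
May 5 2006 + 19 days = May 24 2006.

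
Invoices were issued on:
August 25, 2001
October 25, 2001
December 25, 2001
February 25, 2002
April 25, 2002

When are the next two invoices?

June 25, 2002; August 25, 2002

Gaps: 61, 61, 62, 59 days — not constant. Every event is on the 25th of the month.
Pattern: the 25th of every 2 months.
Next: June 2002 → June 25, 2002.
Next: August 2002 → August 25, 2002.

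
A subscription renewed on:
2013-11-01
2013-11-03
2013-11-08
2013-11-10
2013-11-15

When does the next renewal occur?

2013-11-17

The gap pattern 2, 5, 2, 5 repeats every 2 events.
These are the Fridays and Sundays of each week.
The following Sunday is 2013-11-17.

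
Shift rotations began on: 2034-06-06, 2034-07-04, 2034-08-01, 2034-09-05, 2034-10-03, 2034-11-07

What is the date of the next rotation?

Gaps: 28, 28, 35, 28, 35 days — a mix of 28 and 35. Every date is a Tuesday.
Each is the 1st Tuesday of its month.
December 2034 — 1st Tuesday is 2034-12-05.

2034-12-05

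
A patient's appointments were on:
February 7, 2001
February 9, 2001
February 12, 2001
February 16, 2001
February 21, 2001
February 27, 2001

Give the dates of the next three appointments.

Gaps: 2, 3, 4, 5, 6 days — each gap is 1 larger than the previous one.
Next gap: 7 days. February 27, 2001 + 7 days = March 6, 2001.
Next gap: 8 days. March 6, 2001 + 8 days = March 14, 2001.
Next gap: 9 days. March 14, 2001 + 9 days = March 23, 2001.

March 6, 2001; March 14, 2001; March 23, 2001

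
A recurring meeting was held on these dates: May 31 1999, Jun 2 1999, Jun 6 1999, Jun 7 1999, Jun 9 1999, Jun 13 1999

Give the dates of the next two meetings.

Jun 14 1999, Jun 16 1999

Every event lands on a Monday or Wednesday or Sunday (gaps cycle 2, 4, 1, 2, 4).
So the schedule is: every Monday, Wednesday and Sunday.
The following Monday is Jun 14 1999.
Next Wednesday: Jun 16 1999.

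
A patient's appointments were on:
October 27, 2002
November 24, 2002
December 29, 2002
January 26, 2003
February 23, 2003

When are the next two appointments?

All Sundays; the gaps (28, 35, 28, 28) vary with month length.
This is the last Sunday of each month.
Last Sunday of March 2003: March 30, 2003.
Last Sunday of April 2003: April 27, 2003.

March 30, 2003; April 27, 2003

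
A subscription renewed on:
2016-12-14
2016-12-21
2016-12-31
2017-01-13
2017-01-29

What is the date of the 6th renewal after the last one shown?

Gaps: 7, 10, 13, 16 days — each gap is 3 larger than the previous one.
Next gap: 19 days. 2017-01-29 + 19 days = 2017-02-17.
Next gap: 22 days. 2017-02-17 + 22 days = 2017-03-11.
Next gap: 25 days. 2017-03-11 + 25 days = 2017-04-05.
Next gap: 28 days. 2017-04-05 + 28 days = 2017-05-03.
Next gap: 31 days. 2017-05-03 + 31 days = 2017-06-03.
Next gap: 34 days. 2017-06-03 + 34 days = 2017-07-07.

2017-07-07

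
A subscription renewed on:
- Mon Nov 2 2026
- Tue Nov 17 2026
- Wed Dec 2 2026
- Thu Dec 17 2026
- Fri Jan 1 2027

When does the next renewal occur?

The spacing is 15, 15, 15, 15 days — always 15 days.
Fri Jan 1 2027 + 15 days = Sat Jan 16 2027.

Sat Jan 16 2027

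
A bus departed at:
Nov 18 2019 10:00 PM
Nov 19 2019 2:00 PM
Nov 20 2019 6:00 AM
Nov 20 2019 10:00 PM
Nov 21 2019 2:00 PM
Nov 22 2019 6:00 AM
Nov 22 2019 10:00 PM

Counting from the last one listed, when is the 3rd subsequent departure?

Gaps: 16, 16, 16, 16, 16, 16 hours — each event is 16 hours after the previous one.
Nov 22 2019 10:00 PM + 16 h = Nov 23 2019 2:00 PM.
Nov 23 2019 2:00 PM + 16 h = Nov 24 2019 6:00 AM.
Nov 24 2019 6:00 AM + 16 h = Nov 24 2019 10:00 PM.

Nov 24 2019 10:00 PM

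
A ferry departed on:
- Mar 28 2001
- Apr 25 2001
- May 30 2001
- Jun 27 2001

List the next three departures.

Every date is a Wednesday; gaps 28, 35, 28 days.
Each is the last Wednesday of its month (at least one falls on the 29th or later, ruling out '4th Wednesday').
Last Wednesday of July 2001: Jul 25 2001.
Last Wednesday of August 2001: Aug 29 2001.
September 2001 ends with Wednesday Sep 26 2001.

Jul 25 2001, Aug 29 2001, Sep 26 2001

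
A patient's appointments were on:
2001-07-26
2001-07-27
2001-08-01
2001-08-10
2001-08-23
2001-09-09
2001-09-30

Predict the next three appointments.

Intervals are 1, 5, 9, 13, 17, 21 days — an arithmetic progression with common difference 4.
Next gap: 25 days. 2001-09-30 + 25 days = 2001-10-25.
Next gap: 29 days. 2001-10-25 + 29 days = 2001-11-23.
Next gap: 33 days. 2001-11-23 + 33 days = 2001-12-26.

2001-10-25, 2001-11-23, 2001-12-26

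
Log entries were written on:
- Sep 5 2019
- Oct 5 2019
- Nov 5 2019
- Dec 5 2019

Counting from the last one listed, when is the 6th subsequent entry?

The day-of-month is always 5 (30, 31, 30 days between events).
So this recurs on the 5th of each month.
Next: January 2020 → Jan 5 2020.
February 2020: Feb 5 2020.
March 2020: Mar 5 2020.
Next: April 2020 → Apr 5 2020.
May 2020: May 5 2020.
June 2020: Jun 5 2020.

Jun 5 2020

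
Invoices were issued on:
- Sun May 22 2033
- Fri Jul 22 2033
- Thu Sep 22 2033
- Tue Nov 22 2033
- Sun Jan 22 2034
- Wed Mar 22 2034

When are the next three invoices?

The day-of-month is always 22 (61, 62, 61, 61, 59 days between events).
So this recurs on the 22nd of every 2 months.
Next: May 2034 → Mon May 22 2034.
Next: July 2034 → Sat Jul 22 2034.
September 2034: Fri Sep 22 2034.

Mon May 22 2034, Sat Jul 22 2034, Fri Sep 22 2034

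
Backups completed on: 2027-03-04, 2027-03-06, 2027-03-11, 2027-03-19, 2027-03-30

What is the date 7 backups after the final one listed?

Gaps: 2, 5, 8, 11 days — each gap is 3 larger than the previous one.
Next gap: 14 days. 2027-03-30 + 14 days = 2027-04-13.
Next gap: 17 days. 2027-04-13 + 17 days = 2027-04-30.
Next gap: 20 days. 2027-04-30 + 20 days = 2027-05-20.
Next gap: 23 days. 2027-05-20 + 23 days = 2027-06-12.
Next gap: 26 days. 2027-06-12 + 26 days = 2027-07-08.
Next gap: 29 days. 2027-07-08 + 29 days = 2027-08-06.
Next gap: 32 days. 2027-08-06 + 32 days = 2027-09-07.

2027-09-07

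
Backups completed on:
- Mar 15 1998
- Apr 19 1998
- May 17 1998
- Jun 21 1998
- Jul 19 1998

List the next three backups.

Aug 16 1998, Sep 20 1998, Oct 18 1998

Gaps: 35, 28, 35, 28 days — a mix of 28 and 35. Every date is a Sunday.
Each is the 3rd Sunday of its month.
August 1998 — 3rd Sunday is Aug 16 1998.
September 1998 — 3rd Sunday is Sep 20 1998.
October 1998 — 3rd Sunday is Oct 18 1998.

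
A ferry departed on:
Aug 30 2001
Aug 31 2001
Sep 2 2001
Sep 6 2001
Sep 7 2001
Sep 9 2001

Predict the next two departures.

Gaps: 1, 2, 4, 1, 2 days — not constant, but cyclic with period 3.
The events fall on every Thursday, Friday and Sunday.
The following Thursday is Sep 13 2001.
The following Friday is Sep 14 2001.

Sep 13 2001, Sep 14 2001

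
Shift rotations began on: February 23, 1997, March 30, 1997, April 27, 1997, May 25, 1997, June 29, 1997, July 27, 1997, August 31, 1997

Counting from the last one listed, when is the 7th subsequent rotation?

These are Sundays with 35, 28, 28, 35, 28, 35-day gaps.
Each is the final Sunday of its month — March 30, 1997 is past the 28th, so '4th Sunday' doesn't fit.
September 1997 ends with Sunday September 28, 1997.
Last Sunday of October 1997: October 26, 1997.
November 1997 ends with Sunday November 30, 1997.
December 1997 ends with Sunday December 28, 1997.
Last Sunday of January 1998: January 25, 1998.
February 1998 ends with Sunday February 22, 1998.
March 1998 ends with Sunday March 29, 1998.

March 29, 1998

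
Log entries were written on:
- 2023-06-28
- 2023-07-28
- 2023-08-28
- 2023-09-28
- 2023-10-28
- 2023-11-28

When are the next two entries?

The day-of-month is always 28 (30, 31, 31, 30, 31 days between events).
So this recurs on the 28th of each month.
December 2023: 2023-12-28.
January 2024: 2024-01-28.

2023-12-28, 2024-01-28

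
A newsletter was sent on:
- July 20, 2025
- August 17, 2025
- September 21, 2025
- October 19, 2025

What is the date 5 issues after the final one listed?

March 15, 2026

These are Sundays at 28- or 35-day spacing (28, 35, 28).
The pattern: 3rd Sunday of the month.
3rd Sunday of November 2025: November 16, 2025.
3rd Sunday of December 2025: December 21, 2025.
3rd Sunday of January 2026: January 18, 2026.
3rd Sunday of February 2026: February 15, 2026.
March 2026 — 3rd Sunday is March 15, 2026.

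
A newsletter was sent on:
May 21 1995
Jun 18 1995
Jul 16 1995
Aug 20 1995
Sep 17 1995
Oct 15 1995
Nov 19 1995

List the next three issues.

These are Sundays at 28- or 35-day spacing (28, 28, 35, 28, 28, 35).
The pattern: 3rd Sunday of the month.
December 1995 — 3rd Sunday is Dec 17 1995.
3rd Sunday of January 1996: Jan 21 1996.
February 1996 — 3rd Sunday is Feb 18 1996.

Dec 17 1995, Jan 21 1996, Feb 18 1996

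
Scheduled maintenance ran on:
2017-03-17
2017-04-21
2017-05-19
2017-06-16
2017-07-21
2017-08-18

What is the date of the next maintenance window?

2017-09-15

These are Fridays at 28- or 35-day spacing (35, 28, 28, 35, 28).
The pattern: 3rd Friday of the month.
3rd Friday of September 2017: 2017-09-15.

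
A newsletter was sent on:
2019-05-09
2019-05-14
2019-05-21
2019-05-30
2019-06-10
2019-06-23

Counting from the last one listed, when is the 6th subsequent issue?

2019-10-21

Intervals are 5, 7, 9, 11, 13 days — an arithmetic progression with common difference 2.
Next gap: 15 days. 2019-06-23 + 15 days = 2019-07-08.
Next gap: 17 days. 2019-07-08 + 17 days = 2019-07-25.
Next gap: 19 days. 2019-07-25 + 19 days = 2019-08-13.
Next gap: 21 days. 2019-08-13 + 21 days = 2019-09-03.
Next gap: 23 days. 2019-09-03 + 23 days = 2019-09-26.
Next gap: 25 days. 2019-09-26 + 25 days = 2019-10-21.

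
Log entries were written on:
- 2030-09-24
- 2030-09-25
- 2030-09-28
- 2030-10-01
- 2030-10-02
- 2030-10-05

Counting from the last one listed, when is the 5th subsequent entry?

The gap pattern 1, 3, 3, 1, 3 repeats every 3 events.
These are the Tuesdays, Wednesdays and Saturdays of each week.
Next Tuesday: 2030-10-08.
The following Wednesday is 2030-10-09.
Next Saturday: 2030-10-12.
The following Tuesday is 2030-10-15.
Next Wednesday: 2030-10-16.

2030-10-16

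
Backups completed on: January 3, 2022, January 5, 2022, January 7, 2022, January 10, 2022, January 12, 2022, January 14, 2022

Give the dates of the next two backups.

January 17, 2022; January 19, 2022

Gaps: 2, 2, 3, 2, 2 days — not constant, but cyclic with period 3.
The events fall on every Monday, Wednesday and Friday.
The following Monday is January 17, 2022.
Next Wednesday: January 19, 2022.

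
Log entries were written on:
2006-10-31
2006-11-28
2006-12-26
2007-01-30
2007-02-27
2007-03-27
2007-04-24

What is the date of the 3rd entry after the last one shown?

2007-07-31

These are Tuesdays with 28, 28, 35, 28, 28, 28-day gaps.
Each is the final Tuesday of its month — 2006-10-31 is past the 28th, so '4th Tuesday' doesn't fit.
May 2007 ends with Tuesday 2007-05-29.
June 2007 ends with Tuesday 2007-06-26.
Last Tuesday of July 2007: 2007-07-31.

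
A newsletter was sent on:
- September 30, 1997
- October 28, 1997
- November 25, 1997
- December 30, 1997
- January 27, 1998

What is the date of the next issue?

February 24, 1998

All Tuesdays; the gaps (28, 28, 35, 28) vary with month length.
This is the last Tuesday of each month.
February 1998 ends with Tuesday February 24, 1998.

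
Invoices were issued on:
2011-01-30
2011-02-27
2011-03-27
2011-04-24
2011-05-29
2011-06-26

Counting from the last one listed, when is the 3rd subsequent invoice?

2011-09-25

These are Sundays with 28, 28, 28, 35, 28-day gaps.
Each is the final Sunday of its month — 2011-01-30 is past the 28th, so '4th Sunday' doesn't fit.
July 2011 ends with Sunday 2011-07-31.
Last Sunday of August 2011: 2011-08-28.
September 2011 ends with Sunday 2011-09-25.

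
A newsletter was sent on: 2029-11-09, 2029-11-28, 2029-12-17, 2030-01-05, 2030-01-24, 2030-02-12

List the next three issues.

Every event comes 19 days after the last (19, 19, 19, 19, 19).
2030-02-12 + 19 days = 2030-03-03.
2030-03-03 + 19 days = 2030-03-22.
2030-03-22 + 19 days = 2030-04-10.

2030-03-03, 2030-03-22, 2030-04-10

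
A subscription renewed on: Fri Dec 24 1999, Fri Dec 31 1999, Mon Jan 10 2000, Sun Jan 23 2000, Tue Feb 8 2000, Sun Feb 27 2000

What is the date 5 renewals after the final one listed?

Gaps: 7, 10, 13, 16, 19 days — each gap is 3 larger than the previous one.
Next gap: 22 days. Sun Feb 27 2000 + 22 days = Mon Mar 20 2000.
Next gap: 25 days. Mon Mar 20 2000 + 25 days = Fri Apr 14 2000.
Next gap: 28 days. Fri Apr 14 2000 + 28 days = Fri May 12 2000.
Next gap: 31 days. Fri May 12 2000 + 31 days = Mon Jun 12 2000.
Next gap: 34 days. Mon Jun 12 2000 + 34 days = Sun Jul 16 2000.

Sun Jul 16 2000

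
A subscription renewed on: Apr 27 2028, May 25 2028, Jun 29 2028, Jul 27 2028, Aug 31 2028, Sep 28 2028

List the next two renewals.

All Thursdays; the gaps (28, 35, 28, 35, 28) vary with month length.
This is the last Thursday of each month.
Last Thursday of October 2028: Oct 26 2028.
Last Thursday of November 2028: Nov 30 2028.

Oct 26 2028, Nov 30 2028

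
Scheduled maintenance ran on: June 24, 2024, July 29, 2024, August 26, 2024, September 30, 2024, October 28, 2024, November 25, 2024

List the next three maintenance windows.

December 30, 2024; January 27, 2025; February 24, 2025

These are Mondays with 35, 28, 35, 28, 28-day gaps.
Each is the final Monday of its month — July 29, 2024 is past the 28th, so '4th Monday' doesn't fit.
Last Monday of December 2024: December 30, 2024.
January 2025 ends with Monday January 27, 2025.
February 2025 ends with Monday February 24, 2025.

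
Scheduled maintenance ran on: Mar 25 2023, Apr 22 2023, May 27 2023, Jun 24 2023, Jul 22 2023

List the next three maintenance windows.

Gaps: 28, 35, 28, 28 days — a mix of 28 and 35. Every date is a Saturday.
Each is the 4th Saturday of its month.
4th Saturday of August 2023: Aug 26 2023.
4th Saturday of September 2023: Sep 23 2023.
October 2023 — 4th Saturday is Oct 28 2023.

Aug 26 2023, Sep 23 2023, Oct 28 2023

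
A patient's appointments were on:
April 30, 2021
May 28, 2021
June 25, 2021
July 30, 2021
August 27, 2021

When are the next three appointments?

All Fridays; the gaps (28, 28, 35, 28) vary with month length.
This is the last Friday of each month.
September 2021 ends with Friday September 24, 2021.
Last Friday of October 2021: October 29, 2021.
Last Friday of November 2021: November 26, 2021.

September 24, 2021; October 29, 2021; November 26, 2021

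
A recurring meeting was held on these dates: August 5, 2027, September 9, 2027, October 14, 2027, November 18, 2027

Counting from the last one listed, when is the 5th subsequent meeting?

May 11, 2028

The spacing is 35, 35, 35 days — always 35 days.
November 18, 2027 + 35 days = December 23, 2027.
December 23, 2027 + 35 days = January 27, 2028.
January 27, 2028 + 35 days = March 2, 2028.
March 2, 2028 + 35 days = April 6, 2028.
April 6, 2028 + 35 days = May 11, 2028.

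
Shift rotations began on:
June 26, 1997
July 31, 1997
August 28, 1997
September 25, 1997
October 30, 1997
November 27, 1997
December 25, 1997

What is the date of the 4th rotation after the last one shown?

All Thursdays; the gaps (35, 28, 28, 35, 28, 28) vary with month length.
This is the last Thursday of each month.
Last Thursday of January 1998: January 29, 1998.
February 1998 ends with Thursday February 26, 1998.
March 1998 ends with Thursday March 26, 1998.
April 1998 ends with Thursday April 30, 1998.

April 30, 1998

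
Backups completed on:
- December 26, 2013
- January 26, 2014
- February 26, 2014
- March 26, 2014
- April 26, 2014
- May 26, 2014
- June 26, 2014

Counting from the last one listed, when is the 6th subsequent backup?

Each date is the 26th; the gaps (31, 31, 28, 31, 30, 31) track the month lengths.
The rule is the 26th of each month.
Next: July 2014 → July 26, 2014.
August 2014: August 26, 2014.
September 2014: September 26, 2014.
Next: October 2014 → October 26, 2014.
November 2014: November 26, 2014.
Next: December 2014 → December 26, 2014.

December 26, 2014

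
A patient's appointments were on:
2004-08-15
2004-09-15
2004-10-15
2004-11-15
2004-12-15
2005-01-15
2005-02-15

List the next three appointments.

2005-03-15, 2005-04-15, 2005-05-15

The day-of-month is always 15 (31, 30, 31, 30, 31, 31 days between events).
So this recurs on the 15th of each month.
March 2005: 2005-03-15.
Next: April 2005 → 2005-04-15.
Next: May 2005 → 2005-05-15.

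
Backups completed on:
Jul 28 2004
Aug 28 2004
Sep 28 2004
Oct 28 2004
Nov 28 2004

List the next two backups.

Dec 28 2004, Jan 28 2005

Gaps: 31, 31, 30, 31 days — not constant. Every event is on the 28th of the month.
Pattern: the 28th of each month.
December 2004: Dec 28 2004.
Next: January 2005 → Jan 28 2005.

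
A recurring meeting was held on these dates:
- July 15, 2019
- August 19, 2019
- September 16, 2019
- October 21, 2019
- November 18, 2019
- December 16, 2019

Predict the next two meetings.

January 20, 2020; February 17, 2020

Gaps: 35, 28, 35, 28, 28 days — a mix of 28 and 35. Every date is a Monday.
Each is the 3rd Monday of its month.
3rd Monday of January 2020: January 20, 2020.
3rd Monday of February 2020: February 17, 2020.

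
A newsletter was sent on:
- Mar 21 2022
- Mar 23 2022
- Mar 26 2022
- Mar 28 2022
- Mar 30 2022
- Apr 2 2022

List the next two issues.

Every event lands on a Monday or Wednesday or Saturday (gaps cycle 2, 3, 2, 2, 3).
So the schedule is: every Monday, Wednesday and Saturday.
Next Monday: Apr 4 2022.
The following Wednesday is Apr 6 2022.

Apr 4 2022, Apr 6 2022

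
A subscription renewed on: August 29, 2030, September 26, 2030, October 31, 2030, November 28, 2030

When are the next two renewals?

All Thursdays; the gaps (28, 35, 28) vary with month length.
This is the last Thursday of each month.
December 2030 ends with Thursday December 26, 2030.
January 2031 ends with Thursday January 30, 2031.

December 26, 2030; January 30, 2031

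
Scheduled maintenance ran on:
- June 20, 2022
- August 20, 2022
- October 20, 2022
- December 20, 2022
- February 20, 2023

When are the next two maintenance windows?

April 20, 2023; June 20, 2023

Each date is the 20th; the gaps (61, 61, 61, 62) track the month lengths.
The rule is the 20th of every 2 months.
April 2023: April 20, 2023.
Next: June 2023 → June 20, 2023.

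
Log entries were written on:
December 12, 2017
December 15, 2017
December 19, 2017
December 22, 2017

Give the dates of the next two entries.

December 26, 2017; December 29, 2017

Every event lands on a Tuesday or Friday (gaps cycle 3, 4, 3).
So the schedule is: every Tuesday and Friday.
Next Tuesday: December 26, 2017.
Next Friday: December 29, 2017.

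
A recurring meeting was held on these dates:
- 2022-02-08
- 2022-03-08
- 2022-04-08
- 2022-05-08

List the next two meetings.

Each date is the 8th; the gaps (28, 31, 30) track the month lengths.
The rule is the 8th of each month.
Next: June 2022 → 2022-06-08.
Next: July 2022 → 2022-07-08.

2022-06-08, 2022-07-08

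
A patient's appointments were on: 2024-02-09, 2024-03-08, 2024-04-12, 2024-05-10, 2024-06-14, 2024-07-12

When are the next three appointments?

All dates are Fridays, 28, 35, 28, 35, 28 days apart.
Specifically, the 2nd Friday of each month.
August 2024 — 2nd Friday is 2024-08-09.
2nd Friday of September 2024: 2024-09-13.
2nd Friday of October 2024: 2024-10-11.

2024-08-09, 2024-09-13, 2024-10-11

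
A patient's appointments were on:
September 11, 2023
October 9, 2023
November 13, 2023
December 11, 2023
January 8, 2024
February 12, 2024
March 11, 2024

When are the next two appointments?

Gaps: 28, 35, 28, 28, 35, 28 days — a mix of 28 and 35. Every date is a Monday.
Each is the 2nd Monday of its month.
April 2024 — 2nd Monday is April 8, 2024.
May 2024 — 2nd Monday is May 13, 2024.

April 8, 2024; May 13, 2024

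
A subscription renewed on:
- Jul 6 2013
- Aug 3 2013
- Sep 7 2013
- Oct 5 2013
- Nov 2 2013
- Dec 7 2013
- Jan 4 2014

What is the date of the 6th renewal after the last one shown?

Jul 5 2014

All dates are Saturdays, 28, 35, 28, 28, 35, 28 days apart.
Specifically, the 1st Saturday of each month.
1st Saturday of February 2014: Feb 1 2014.
March 2014 — 1st Saturday is Mar 1 2014.
April 2014 — 1st Saturday is Apr 5 2014.
1st Saturday of May 2014: May 3 2014.
June 2014 — 1st Saturday is Jun 7 2014.
1st Saturday of July 2014: Jul 5 2014.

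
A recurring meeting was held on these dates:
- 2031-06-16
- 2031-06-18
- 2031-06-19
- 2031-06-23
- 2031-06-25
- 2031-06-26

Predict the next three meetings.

2031-06-30, 2031-07-02, 2031-07-03

Every event lands on a Monday or Wednesday or Thursday (gaps cycle 2, 1, 4, 2, 1).
So the schedule is: every Monday, Wednesday and Thursday.
The following Monday is 2031-06-30.
The following Wednesday is 2031-07-02.
The following Thursday is 2031-07-03.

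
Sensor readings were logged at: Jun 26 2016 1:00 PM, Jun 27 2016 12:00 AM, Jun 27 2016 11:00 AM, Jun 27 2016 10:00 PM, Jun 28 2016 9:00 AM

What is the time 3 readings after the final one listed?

Jun 29 2016 6:00 PM

Spacing: 11, 11, 11, 11 h — constant 11 h.
Jun 28 2016 9:00 AM + 11 h = Jun 28 2016 8:00 PM.
Jun 28 2016 8:00 PM + 11 h = Jun 29 2016 7:00 AM.
Jun 29 2016 7:00 AM + 11 h = Jun 29 2016 6:00 PM.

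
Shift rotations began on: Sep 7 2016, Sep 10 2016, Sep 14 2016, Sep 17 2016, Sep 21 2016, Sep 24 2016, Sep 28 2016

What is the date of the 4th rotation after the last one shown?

Gaps: 3, 4, 3, 4, 3, 4 days — not constant, but cyclic with period 2.
The events fall on every Wednesday and Saturday.
Next Saturday: Oct 1 2016.
Next Wednesday: Oct 5 2016.
Next Saturday: Oct 8 2016.
Next Wednesday: Oct 12 2016.

Oct 12 2016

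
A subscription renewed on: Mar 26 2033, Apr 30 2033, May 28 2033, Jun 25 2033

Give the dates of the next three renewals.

Jul 30 2033, Aug 27 2033, Sep 24 2033

These are Saturdays with 35, 28, 28-day gaps.
Each is the final Saturday of its month — Apr 30 2033 is past the 28th, so '4th Saturday' doesn't fit.
Last Saturday of July 2033: Jul 30 2033.
August 2033 ends with Saturday Aug 27 2033.
Last Saturday of September 2033: Sep 24 2033.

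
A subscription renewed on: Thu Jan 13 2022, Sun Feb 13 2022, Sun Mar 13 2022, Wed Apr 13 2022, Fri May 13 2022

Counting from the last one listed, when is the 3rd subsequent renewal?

Sat Aug 13 2022

The day-of-month is always 13 (31, 28, 31, 30 days between events).
So this recurs on the 13th of each month.
Next: June 2022 → Mon Jun 13 2022.
July 2022: Wed Jul 13 2022.
August 2022: Sat Aug 13 2022.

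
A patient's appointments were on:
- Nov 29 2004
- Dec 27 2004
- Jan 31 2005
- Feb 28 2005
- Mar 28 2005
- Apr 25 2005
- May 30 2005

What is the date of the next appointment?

Jun 27 2005

These are Mondays with 28, 35, 28, 28, 28, 35-day gaps.
Each is the final Monday of its month — Nov 29 2004 is past the 28th, so '4th Monday' doesn't fit.
Last Monday of June 2005: Jun 27 2005.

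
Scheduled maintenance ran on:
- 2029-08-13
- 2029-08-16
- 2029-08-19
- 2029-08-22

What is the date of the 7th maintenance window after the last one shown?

2029-09-12

Gaps between consecutive events: 3, 3, 3 days — a constant 3-day interval.
2029-08-22 + 3 days = 2029-08-25.
2029-08-25 + 3 days = 2029-08-28.
2029-08-28 + 3 days = 2029-08-31.
2029-08-31 + 3 days = 2029-09-03.
2029-09-03 + 3 days = 2029-09-06.
2029-09-06 + 3 days = 2029-09-09.
2029-09-09 + 3 days = 2029-09-12.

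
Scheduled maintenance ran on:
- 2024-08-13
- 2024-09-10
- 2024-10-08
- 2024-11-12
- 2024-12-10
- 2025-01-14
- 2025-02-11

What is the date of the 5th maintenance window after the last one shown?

2025-07-08

All dates are Tuesdays, 28, 28, 35, 28, 35, 28 days apart.
Specifically, the 2nd Tuesday of each month.
March 2025 — 2nd Tuesday is 2025-03-11.
2nd Tuesday of April 2025: 2025-04-08.
May 2025 — 2nd Tuesday is 2025-05-13.
June 2025 — 2nd Tuesday is 2025-06-10.
2nd Tuesday of July 2025: 2025-07-08.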